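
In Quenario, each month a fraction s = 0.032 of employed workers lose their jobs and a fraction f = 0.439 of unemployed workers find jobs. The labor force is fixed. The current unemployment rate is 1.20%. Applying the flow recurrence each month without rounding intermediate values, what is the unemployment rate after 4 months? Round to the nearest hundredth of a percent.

Unemployment rate after four months ≈ 6.36%.

With a fixed labor force, u_{t+1} = u_t + s·(1−u_t) − f·u_t = u_t·(1−s−f) + s.
Here 1−s−f = 0.529 and s = 0.032.
u_1 = 0.012000 × 0.529 + 0.032 = 0.038348.
u_2 = 0.038348 × 0.529 + 0.032 = 0.052286.
u_3 = 0.052286 × 0.529 + 0.032 = 0.059659.
u_4 = 0.059659 × 0.529 + 0.032 = 0.063560.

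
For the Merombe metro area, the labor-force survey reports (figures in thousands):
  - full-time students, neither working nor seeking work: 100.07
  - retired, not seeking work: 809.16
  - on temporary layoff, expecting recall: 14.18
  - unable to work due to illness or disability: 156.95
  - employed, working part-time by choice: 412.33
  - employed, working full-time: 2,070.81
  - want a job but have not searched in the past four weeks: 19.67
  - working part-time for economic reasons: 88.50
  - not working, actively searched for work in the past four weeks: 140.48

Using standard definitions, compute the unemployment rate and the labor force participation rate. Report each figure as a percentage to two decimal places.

Employed = 412.33 + 2,070.81 + 88.50 = 2,571.64 thousand (anyone who worked, including part-time for economic reasons, counts as employed).
Unemployed = 14.18 + 140.48 = 154.66 thousand (jobless and actively searching, or on temporary layoff).
Labor force = 2,571.64 + 154.66 = 2,726.30 thousand.
Not in labor force = 100.07 + 809.16 + 156.95 + 19.67 = 1,085.85 thousand (those not working and not actively searching are outside the labor force — including those who want a job but have given up searching).
Civilian working-age population = 2,726.30 + 1,085.85 = 3,812.15 thousand.
Unemployment rate = 154.66 / 2,726.30 = 5.67%.
Labor force participation rate = 2,726.30 / 3,812.15 = 71.52%.

Unemployment rate ≈ 5.67%; labor force participation rate ≈ 71.52%.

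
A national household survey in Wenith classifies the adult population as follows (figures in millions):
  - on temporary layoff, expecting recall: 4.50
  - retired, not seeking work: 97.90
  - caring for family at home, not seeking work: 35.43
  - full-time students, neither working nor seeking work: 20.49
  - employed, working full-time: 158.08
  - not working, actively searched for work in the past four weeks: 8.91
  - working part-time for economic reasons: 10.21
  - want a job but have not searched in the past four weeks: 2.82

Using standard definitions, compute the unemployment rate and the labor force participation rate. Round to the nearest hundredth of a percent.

Unemployment rate ≈ 7.38%; labor force participation rate ≈ 53.70%.

Employed = 158.08 + 10.21 = 168.29 million (anyone who worked, including part-time for economic reasons, counts as employed).
Unemployed = 4.50 + 8.91 = 13.41 million (jobless and actively searching, or on temporary layoff).
Labor force = 168.29 + 13.41 = 181.70 million.
Not in labor force = 97.90 + 35.43 + 20.49 + 2.82 = 156.64 million (those not working and not actively searching are outside the labor force — including those who want a job but have given up searching).
Civilian working-age population = 181.70 + 156.64 = 338.34 million.
Unemployment rate = 13.41 / 181.70 = 7.38%.
Labor force participation rate = 181.70 / 338.34 = 53.70%.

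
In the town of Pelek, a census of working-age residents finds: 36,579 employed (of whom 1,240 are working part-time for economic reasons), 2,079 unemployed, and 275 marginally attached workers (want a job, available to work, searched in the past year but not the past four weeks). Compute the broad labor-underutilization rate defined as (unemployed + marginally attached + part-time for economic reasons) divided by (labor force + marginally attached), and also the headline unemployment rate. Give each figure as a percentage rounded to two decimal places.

Broad underutilization rate ≈ 9.23%; headline unemployment rate ≈ 5.38%.

Labor force = 36,579 + 2,079 = 38,658.
Numerator = 2,079 + 275 + 1,240 = 3,594.
Denominator = 38,658 + 275 = 38,933.
Broad rate = 3,594 / 38,933 = 9.23%.
Headline unemployment rate = 2,079 / 38,658 = 5.38%.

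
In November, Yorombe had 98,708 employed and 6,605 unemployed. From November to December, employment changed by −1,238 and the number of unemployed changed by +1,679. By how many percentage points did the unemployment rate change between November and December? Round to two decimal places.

The unemployment rate changed by +1.56 percentage points.

November: labor force = 98,708 + 6,605 = 105,313; u = 6,605/105,313 = 6.27%.
December: labor force = 97,470 + 8,284 = 105,754; u = 8,284/105,754 = 7.83%.
Change = 7.83% − 6.27% = +1.56 pp.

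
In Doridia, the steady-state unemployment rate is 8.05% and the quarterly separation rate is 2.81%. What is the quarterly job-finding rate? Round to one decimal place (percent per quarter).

Job-finding rate ≈ 32.1% per quarter.

From u* = s/(s+f): f = s·(1−u)/u.
f = 2.81 × (1 − 0.0805) / 0.0805 = 2.5838 / 0.0805 ≈ 32.1% per quarter.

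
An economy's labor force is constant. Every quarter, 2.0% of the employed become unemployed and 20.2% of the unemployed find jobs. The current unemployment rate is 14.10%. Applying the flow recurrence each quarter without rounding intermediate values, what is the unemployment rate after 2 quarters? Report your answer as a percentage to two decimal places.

With a fixed labor force, u_{t+1} = u_t + s·(1−u_t) − f·u_t = u_t·(1−s−f) + s.
Here 1−s−f = 0.778 and s = 0.020.
u_1 = 0.141000 × 0.778 + 0.020 = 0.129698.
u_2 = 0.129698 × 0.778 + 0.020 = 0.120905.

Unemployment rate after two quarters ≈ 12.09%.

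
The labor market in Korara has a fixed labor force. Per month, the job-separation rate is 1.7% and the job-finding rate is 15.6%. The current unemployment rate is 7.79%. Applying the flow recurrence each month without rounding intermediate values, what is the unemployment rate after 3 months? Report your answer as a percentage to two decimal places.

Unemployment rate after three months ≈ 8.67%.

With a fixed labor force, u_{t+1} = u_t + s·(1−u_t) − f·u_t = u_t·(1−s−f) + s.
Here 1−s−f = 0.827 and s = 0.017.
u_1 = 0.077900 × 0.827 + 0.017 = 0.081423.
u_2 = 0.081423 × 0.827 + 0.017 = 0.084337.
u_3 = 0.084337 × 0.827 + 0.017 = 0.086747.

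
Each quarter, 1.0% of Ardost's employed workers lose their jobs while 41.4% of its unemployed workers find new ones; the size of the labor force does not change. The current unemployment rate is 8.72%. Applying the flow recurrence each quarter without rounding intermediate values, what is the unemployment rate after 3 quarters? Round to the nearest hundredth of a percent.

Unemployment rate after three quarters ≈ 3.57%.

With a fixed labor force, u_{t+1} = u_t + s·(1−u_t) − f·u_t = u_t·(1−s−f) + s.
Here 1−s−f = 0.576 and s = 0.010.
u_1 = 0.087200 × 0.576 + 0.010 = 0.060227.
u_2 = 0.060227 × 0.576 + 0.010 = 0.044691.
u_3 = 0.044691 × 0.576 + 0.010 = 0.035742.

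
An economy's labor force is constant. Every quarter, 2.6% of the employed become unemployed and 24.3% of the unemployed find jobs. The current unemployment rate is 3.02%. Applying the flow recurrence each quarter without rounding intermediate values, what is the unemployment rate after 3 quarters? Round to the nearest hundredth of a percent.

Unemployment rate after three quarters ≈ 7.07%.

With a fixed labor force, u_{t+1} = u_t + s·(1−u_t) − f·u_t = u_t·(1−s−f) + s.
Here 1−s−f = 0.731 and s = 0.026.
u_1 = 0.030200 × 0.731 + 0.026 = 0.048076.
u_2 = 0.048076 × 0.731 + 0.026 = 0.061144.
u_3 = 0.061144 × 0.731 + 0.026 = 0.070696.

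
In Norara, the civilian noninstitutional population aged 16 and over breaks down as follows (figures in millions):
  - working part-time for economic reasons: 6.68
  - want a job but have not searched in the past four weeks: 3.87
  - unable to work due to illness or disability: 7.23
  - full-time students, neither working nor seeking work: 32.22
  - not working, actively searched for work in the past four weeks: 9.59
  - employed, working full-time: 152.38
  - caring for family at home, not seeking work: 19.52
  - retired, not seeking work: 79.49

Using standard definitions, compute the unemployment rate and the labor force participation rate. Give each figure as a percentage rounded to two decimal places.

Unemployment rate ≈ 5.69%; labor force participation rate ≈ 54.23%.

Employed = 6.68 + 152.38 = 159.06 million (anyone who worked, including part-time for economic reasons, counts as employed).
Unemployed = 9.59 million.
Labor force = 159.06 + 9.59 = 168.65 million.
Not in labor force = 3.87 + 7.23 + 32.22 + 19.52 + 79.49 = 142.33 million (those not working and not actively searching are outside the labor force — including those who want a job but have given up searching).
Civilian working-age population = 168.65 + 142.33 = 310.98 million.
Unemployment rate = 9.59 / 168.65 = 5.69%.
Labor force participation rate = 168.65 / 310.98 = 54.23%.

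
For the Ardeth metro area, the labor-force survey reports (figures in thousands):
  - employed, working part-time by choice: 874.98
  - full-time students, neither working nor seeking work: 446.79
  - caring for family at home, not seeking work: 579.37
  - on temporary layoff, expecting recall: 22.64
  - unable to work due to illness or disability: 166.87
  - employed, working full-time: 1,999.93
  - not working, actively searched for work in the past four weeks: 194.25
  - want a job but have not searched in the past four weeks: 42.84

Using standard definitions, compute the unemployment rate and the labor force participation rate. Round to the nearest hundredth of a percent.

Employed = 874.98 + 1,999.93 = 2,874.91 thousand.
Unemployed = 22.64 + 194.25 = 216.89 thousand (jobless and actively searching, or on temporary layoff).
Labor force = 2,874.91 + 216.89 = 3,091.80 thousand.
Not in labor force = 446.79 + 579.37 + 166.87 + 42.84 = 1,235.87 thousand (those not working and not actively searching are outside the labor force — including those who want a job but have given up searching).
Civilian working-age population = 3,091.80 + 1,235.87 = 4,327.67 thousand.
Unemployment rate = 216.89 / 3,091.80 = 7.02%.
Labor force participation rate = 3,091.80 / 4,327.67 = 71.44%.

Unemployment rate ≈ 7.02%; labor force participation rate ≈ 71.44%.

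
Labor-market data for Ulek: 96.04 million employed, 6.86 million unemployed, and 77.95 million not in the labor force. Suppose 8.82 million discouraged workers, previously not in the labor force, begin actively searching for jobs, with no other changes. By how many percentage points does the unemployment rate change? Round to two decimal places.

The unemployment rate changes by +7.37 percentage points.

Initially, labor force = 96.04 + 6.86 = 102.90 million, so u = 6.86/102.90 = 6.67%.
After the change, unemployed and labor force both rise by 8.82 → E = 96.04, U = 15.68, labor force = 111.72 million.
New unemployment rate = 15.68 / 111.72 = 14.04%.
Change = 14.04% − 6.67% = +7.37 percentage points.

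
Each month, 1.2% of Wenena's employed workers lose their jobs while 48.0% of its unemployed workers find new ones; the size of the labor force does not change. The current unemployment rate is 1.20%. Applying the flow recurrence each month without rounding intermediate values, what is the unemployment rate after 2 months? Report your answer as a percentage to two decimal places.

With a fixed labor force, u_{t+1} = u_t + s·(1−u_t) − f·u_t = u_t·(1−s−f) + s.
Here 1−s−f = 0.508 and s = 0.012.
u_1 = 0.012000 × 0.508 + 0.012 = 0.018096.
u_2 = 0.018096 × 0.508 + 0.012 = 0.021193.

Unemployment rate after two months ≈ 2.12%.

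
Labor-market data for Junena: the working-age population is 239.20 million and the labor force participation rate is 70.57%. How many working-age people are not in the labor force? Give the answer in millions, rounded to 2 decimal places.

About 70.40 million are not in the labor force.

Share not in the labor force = 1 − 0.7057 = 0.2943.
Not in labor force = 0.2943 × 239.20 ≈ 70.40 million.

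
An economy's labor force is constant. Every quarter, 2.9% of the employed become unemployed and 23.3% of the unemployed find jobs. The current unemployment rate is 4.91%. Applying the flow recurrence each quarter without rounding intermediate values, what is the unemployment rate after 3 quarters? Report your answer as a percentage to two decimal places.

With a fixed labor force, u_{t+1} = u_t + s·(1−u_t) − f·u_t = u_t·(1−s−f) + s.
Here 1−s−f = 0.738 and s = 0.029.
u_1 = 0.049100 × 0.738 + 0.029 = 0.065236.
u_2 = 0.065236 × 0.738 + 0.029 = 0.077144.
u_3 = 0.077144 × 0.738 + 0.029 = 0.085932.

Unemployment rate after three quarters ≈ 8.59%.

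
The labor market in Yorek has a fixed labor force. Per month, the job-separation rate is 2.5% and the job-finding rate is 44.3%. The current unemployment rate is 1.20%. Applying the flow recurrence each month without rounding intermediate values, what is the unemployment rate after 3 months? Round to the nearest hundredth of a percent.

Unemployment rate after three months ≈ 4.72%.

With a fixed labor force, u_{t+1} = u_t + s·(1−u_t) − f·u_t = u_t·(1−s−f) + s.
Here 1−s−f = 0.532 and s = 0.025.
u_1 = 0.012000 × 0.532 + 0.025 = 0.031384.
u_2 = 0.031384 × 0.532 + 0.025 = 0.041696.
u_3 = 0.041696 × 0.532 + 0.025 = 0.047182.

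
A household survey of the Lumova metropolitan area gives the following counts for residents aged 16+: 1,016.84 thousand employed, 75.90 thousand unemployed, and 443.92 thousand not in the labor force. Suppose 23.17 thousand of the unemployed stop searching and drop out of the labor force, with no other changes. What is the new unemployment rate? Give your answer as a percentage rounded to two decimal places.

Initially, labor force = 1,016.84 + 75.90 = 1,092.74 thousand, so u = 75.90/1,092.74 = 6.95%.
After the change, unemployed and labor force both fall by 23.17 → E = 1,016.84, U = 52.73, labor force = 1,069.57 thousand.
New unemployment rate = 52.73 / 1,069.57 = 4.93%.

New unemployment rate ≈ 4.93%.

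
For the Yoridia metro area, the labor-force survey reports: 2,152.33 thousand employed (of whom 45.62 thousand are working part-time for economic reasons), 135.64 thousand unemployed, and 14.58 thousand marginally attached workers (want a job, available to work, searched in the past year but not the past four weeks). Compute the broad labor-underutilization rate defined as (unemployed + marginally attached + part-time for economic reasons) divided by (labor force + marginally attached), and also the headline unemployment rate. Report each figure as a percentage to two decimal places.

Broad underutilization rate ≈ 8.51%; headline unemployment rate ≈ 5.93%.

Labor force = 2,152.33 + 135.64 = 2,287.97 thousand.
Numerator = 135.64 + 14.58 + 45.62 = 195.84 thousand.
Denominator = 2,287.97 + 14.58 = 2,302.55 thousand.
Broad rate = 195.84 / 2,302.55 = 8.51%.
Headline unemployment rate = 135.64 / 2,287.97 = 5.93%.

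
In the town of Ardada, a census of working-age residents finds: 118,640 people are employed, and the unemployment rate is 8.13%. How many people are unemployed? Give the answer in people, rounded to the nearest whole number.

Let U be the number unemployed. The labor force is E + U, and U/(E+U) = 0.0813.
So U = 0.0813 × 118,640 / (1 − 0.0813) = 9645.43 / 0.9187 ≈ 10,499.

About 10,499 are unemployed.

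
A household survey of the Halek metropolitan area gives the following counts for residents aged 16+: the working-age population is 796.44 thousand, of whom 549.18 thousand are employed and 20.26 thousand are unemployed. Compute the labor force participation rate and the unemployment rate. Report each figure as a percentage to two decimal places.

Labor force = employed + unemployed = 549.18 + 20.26 = 569.44 thousand.
Unemployment rate = 20.26 / 569.44 = 3.56%.
Labor force participation rate = 569.44 / 796.44 = 71.50%.

Labor force participation rate ≈ 71.50%; unemployment rate ≈ 3.56%.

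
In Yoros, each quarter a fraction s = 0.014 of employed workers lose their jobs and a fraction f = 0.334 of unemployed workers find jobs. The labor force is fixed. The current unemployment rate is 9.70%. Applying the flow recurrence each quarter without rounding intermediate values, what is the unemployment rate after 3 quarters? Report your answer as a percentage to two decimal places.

Unemployment rate after three quarters ≈ 5.60%.

With a fixed labor force, u_{t+1} = u_t + s·(1−u_t) − f·u_t = u_t·(1−s−f) + s.
Here 1−s−f = 0.652 and s = 0.014.
u_1 = 0.097000 × 0.652 + 0.014 = 0.077244.
u_2 = 0.077244 × 0.652 + 0.014 = 0.064363.
u_3 = 0.064363 × 0.652 + 0.014 = 0.055965.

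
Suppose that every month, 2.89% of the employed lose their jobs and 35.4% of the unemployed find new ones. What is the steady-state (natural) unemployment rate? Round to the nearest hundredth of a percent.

Steady-state unemployment rate ≈ 7.55%.

At steady state the flows balance: s·E = f·U, so U/(E+U) = s/(s+f).
u* = 2.89 / (2.89 + 35.4) = 2.89 / 38.29 = 7.55%.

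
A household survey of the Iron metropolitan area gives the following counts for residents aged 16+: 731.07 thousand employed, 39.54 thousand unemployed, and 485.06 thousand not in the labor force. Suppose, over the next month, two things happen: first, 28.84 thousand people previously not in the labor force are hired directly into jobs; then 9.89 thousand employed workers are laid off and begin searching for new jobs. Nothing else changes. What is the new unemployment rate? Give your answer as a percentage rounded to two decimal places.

Initially, labor force = 731.07 + 39.54 = 770.61 thousand, so u = 39.54/770.61 = 5.13%.
After the first change, employed and labor force both rise by 28.84; unemployed unchanged → E = 759.91, U = 39.54, labor force = 799.45 thousand.
After the second change, employed falls and unemployed rises by 9.89; labor force unchanged → E = 750.02, U = 49.43, labor force = 799.45 thousand.
New unemployment rate = 49.43 / 799.45 = 6.18%.

New unemployment rate ≈ 6.18%.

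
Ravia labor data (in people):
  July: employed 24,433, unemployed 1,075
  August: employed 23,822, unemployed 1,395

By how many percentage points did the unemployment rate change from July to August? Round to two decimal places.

The unemployment rate changed by +1.32 percentage points.

July: labor force = 24,433 + 1,075 = 25,508; u = 1,075/25,508 = 4.21%.
August: labor force = 23,822 + 1,395 = 25,217; u = 1,395/25,217 = 5.53%.
Change = 5.53% − 4.21% = +1.32 pp.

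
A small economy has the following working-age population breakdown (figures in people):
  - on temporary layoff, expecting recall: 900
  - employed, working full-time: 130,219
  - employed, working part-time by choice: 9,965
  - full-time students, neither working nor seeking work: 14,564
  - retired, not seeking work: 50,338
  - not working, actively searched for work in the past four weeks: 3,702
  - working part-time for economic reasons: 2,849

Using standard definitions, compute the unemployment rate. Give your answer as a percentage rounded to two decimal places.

Employed = 130,219 + 9,965 + 2,849 = 143,033 (anyone who worked, including part-time for economic reasons, counts as employed).
Unemployed = 900 + 3,702 = 4,602 (jobless and actively searching, or on temporary layoff).
Labor force = 143,033 + 4,602 = 147,635.
Unemployment rate = 4,602 / 147,635 = 3.12%.

Unemployment rate ≈ 3.12%.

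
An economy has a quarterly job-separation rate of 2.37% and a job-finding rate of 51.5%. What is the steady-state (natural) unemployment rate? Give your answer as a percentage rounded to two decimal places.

Steady-state unemployment rate ≈ 4.40%.

At steady state the flows balance: s·E = f·U, so U/(E+U) = s/(s+f).
u* = 2.37 / (2.37 + 51.5) = 2.37 / 53.87 = 4.40%.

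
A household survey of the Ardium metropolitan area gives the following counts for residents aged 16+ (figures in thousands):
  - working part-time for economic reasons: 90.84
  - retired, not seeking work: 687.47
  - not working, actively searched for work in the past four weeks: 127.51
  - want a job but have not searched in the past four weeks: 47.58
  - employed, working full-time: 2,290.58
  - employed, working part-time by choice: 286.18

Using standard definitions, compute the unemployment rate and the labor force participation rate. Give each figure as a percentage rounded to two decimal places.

Employed = 90.84 + 2,290.58 + 286.18 = 2,667.60 thousand (anyone who worked, including part-time for economic reasons, counts as employed).
Unemployed = 127.51 thousand.
Labor force = 2,667.60 + 127.51 = 2,795.11 thousand.
Not in labor force = 687.47 + 47.58 = 735.05 thousand (those not working and not actively searching are outside the labor force — including those who want a job but have given up searching).
Civilian working-age population = 2,795.11 + 735.05 = 3,530.16 thousand.
Unemployment rate = 127.51 / 2,795.11 = 4.56%.
Labor force participation rate = 2,795.11 / 3,530.16 = 79.18%.

Unemployment rate ≈ 4.56%; labor force participation rate ≈ 79.18%.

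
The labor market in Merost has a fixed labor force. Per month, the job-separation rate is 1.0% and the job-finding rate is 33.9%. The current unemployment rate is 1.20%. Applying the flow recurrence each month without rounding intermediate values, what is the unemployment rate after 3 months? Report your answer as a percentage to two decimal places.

Unemployment rate after three months ≈ 2.41%.

With a fixed labor force, u_{t+1} = u_t + s·(1−u_t) − f·u_t = u_t·(1−s−f) + s.
Here 1−s−f = 0.651 and s = 0.010.
u_1 = 0.012000 × 0.651 + 0.010 = 0.017812.
u_2 = 0.017812 × 0.651 + 0.010 = 0.021596.
u_3 = 0.021596 × 0.651 + 0.010 = 0.024059.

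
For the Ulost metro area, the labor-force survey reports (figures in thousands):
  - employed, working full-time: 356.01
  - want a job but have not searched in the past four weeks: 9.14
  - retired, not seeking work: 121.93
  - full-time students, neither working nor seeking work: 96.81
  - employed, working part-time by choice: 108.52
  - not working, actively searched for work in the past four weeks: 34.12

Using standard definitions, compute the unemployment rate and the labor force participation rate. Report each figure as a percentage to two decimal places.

Unemployment rate ≈ 6.84%; labor force participation rate ≈ 68.63%.

Employed = 356.01 + 108.52 = 464.53 thousand.
Unemployed = 34.12 thousand.
Labor force = 464.53 + 34.12 = 498.65 thousand.
Not in labor force = 9.14 + 121.93 + 96.81 = 227.88 thousand (those not working and not actively searching are outside the labor force — including those who want a job but have given up searching).
Civilian working-age population = 498.65 + 227.88 = 726.53 thousand.
Unemployment rate = 34.12 / 498.65 = 6.84%.
Labor force participation rate = 498.65 / 726.53 = 68.63%.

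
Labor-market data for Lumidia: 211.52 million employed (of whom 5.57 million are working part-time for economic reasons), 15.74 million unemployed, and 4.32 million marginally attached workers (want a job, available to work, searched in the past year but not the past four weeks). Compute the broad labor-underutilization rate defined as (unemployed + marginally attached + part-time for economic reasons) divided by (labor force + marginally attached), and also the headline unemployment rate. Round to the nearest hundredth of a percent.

Labor force = 211.52 + 15.74 = 227.26 million.
Numerator = 15.74 + 4.32 + 5.57 = 25.63 million.
Denominator = 227.26 + 4.32 = 231.58 million.
Broad rate = 25.63 / 231.58 = 11.07%.
Headline unemployment rate = 15.74 / 227.26 = 6.93%.

Broad underutilization rate ≈ 11.07%; headline unemployment rate ≈ 6.93%.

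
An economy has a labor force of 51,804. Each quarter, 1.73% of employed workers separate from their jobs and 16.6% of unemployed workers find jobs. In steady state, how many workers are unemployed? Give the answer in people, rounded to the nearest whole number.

Steady-state unemployment rate u* = s/(s+f) = 1.73/(1.73+16.6) = 0.094381.
Unemployed = u* × labor force = 0.094381 × 51,804 ≈ 4,889.

About 4,889 are unemployed in steady state.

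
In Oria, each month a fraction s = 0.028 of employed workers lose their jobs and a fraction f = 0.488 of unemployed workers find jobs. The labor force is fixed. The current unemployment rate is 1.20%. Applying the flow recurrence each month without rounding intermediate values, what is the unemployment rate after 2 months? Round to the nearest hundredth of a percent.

Unemployment rate after two months ≈ 4.44%.

With a fixed labor force, u_{t+1} = u_t + s·(1−u_t) − f·u_t = u_t·(1−s−f) + s.
Here 1−s−f = 0.484 and s = 0.028.
u_1 = 0.012000 × 0.484 + 0.028 = 0.033808.
u_2 = 0.033808 × 0.484 + 0.028 = 0.044363.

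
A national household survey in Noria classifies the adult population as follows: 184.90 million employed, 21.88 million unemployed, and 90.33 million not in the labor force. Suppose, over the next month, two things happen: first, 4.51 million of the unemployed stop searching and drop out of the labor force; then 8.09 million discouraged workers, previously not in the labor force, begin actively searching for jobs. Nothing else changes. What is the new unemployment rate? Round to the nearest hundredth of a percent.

Initially, labor force = 184.90 + 21.88 = 206.78 million, so u = 21.88/206.78 = 10.58%.
After the first change, unemployed and labor force both fall by 4.51 → E = 184.90, U = 17.37, labor force = 202.27 million.
After the second change, unemployed and labor force both rise by 8.09 → E = 184.90, U = 25.46, labor force = 210.36 million.
New unemployment rate = 25.46 / 210.36 = 12.10%.

New unemployment rate ≈ 12.10%.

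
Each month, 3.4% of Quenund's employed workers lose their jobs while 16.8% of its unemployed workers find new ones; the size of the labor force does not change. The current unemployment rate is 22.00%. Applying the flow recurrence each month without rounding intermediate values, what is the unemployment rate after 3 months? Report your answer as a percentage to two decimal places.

Unemployment rate after three months ≈ 19.46%.

With a fixed labor force, u_{t+1} = u_t + s·(1−u_t) − f·u_t = u_t·(1−s−f) + s.
Here 1−s−f = 0.798 and s = 0.034.
u_1 = 0.220000 × 0.798 + 0.034 = 0.209560.
u_2 = 0.209560 × 0.798 + 0.034 = 0.201229.
u_3 = 0.201229 × 0.798 + 0.034 = 0.194581.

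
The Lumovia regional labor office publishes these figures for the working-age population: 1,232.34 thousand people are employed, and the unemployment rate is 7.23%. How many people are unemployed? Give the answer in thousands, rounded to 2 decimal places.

Let U be the number unemployed. The labor force is E + U, and U/(E+U) = 0.0723.
So U = 0.0723 × 1,232.34 / (1 − 0.0723) = 89.0982 / 0.9277 ≈ 96.04 thousand.

About 96.04 thousand are unemployed.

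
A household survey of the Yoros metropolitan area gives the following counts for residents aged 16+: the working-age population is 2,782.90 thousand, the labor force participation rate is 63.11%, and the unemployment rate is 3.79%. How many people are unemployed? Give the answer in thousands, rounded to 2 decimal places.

About 66.56 thousand are unemployed.

Labor force = 0.6311 × 2,782.90 = 1,756.29 thousand.
Unemployed = 0.0379 × 1,756.29 ≈ 66.56 thousand.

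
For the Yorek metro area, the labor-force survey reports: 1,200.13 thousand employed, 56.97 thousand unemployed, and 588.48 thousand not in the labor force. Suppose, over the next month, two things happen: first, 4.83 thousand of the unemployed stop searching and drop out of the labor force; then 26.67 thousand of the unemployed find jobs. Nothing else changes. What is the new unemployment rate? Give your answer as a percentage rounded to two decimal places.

New unemployment rate ≈ 2.03%.

Initially, labor force = 1,200.13 + 56.97 = 1,257.10 thousand, so u = 56.97/1,257.10 = 4.53%.
After the first change, unemployed and labor force both fall by 4.83 → E = 1,200.13, U = 52.14, labor force = 1,252.27 thousand.
After the second change, unemployed falls and employed rises by 26.67; labor force unchanged → E = 1,226.80, U = 25.47, labor force = 1,252.27 thousand.
New unemployment rate = 25.47 / 1,252.27 = 2.03%.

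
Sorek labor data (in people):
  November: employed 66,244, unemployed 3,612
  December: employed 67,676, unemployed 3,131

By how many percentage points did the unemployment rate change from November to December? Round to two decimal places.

November: labor force = 66,244 + 3,612 = 69,856; u = 3,612/69,856 = 5.17%.
December: labor force = 67,676 + 3,131 = 70,807; u = 3,131/70,807 = 4.42%.
Change = 4.42% − 5.17% = −0.75 pp.

The unemployment rate changed by −0.75 percentage points.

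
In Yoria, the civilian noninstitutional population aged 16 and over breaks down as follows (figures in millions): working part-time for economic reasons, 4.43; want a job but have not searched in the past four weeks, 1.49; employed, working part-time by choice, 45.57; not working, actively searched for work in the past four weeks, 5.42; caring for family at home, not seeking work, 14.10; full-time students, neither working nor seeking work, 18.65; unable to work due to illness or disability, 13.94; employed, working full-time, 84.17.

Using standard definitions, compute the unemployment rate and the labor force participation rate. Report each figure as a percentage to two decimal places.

Unemployment rate ≈ 3.88%; labor force participation rate ≈ 74.34%.

Employed = 4.43 + 45.57 + 84.17 = 134.17 million (anyone who worked, including part-time for economic reasons, counts as employed).
Unemployed = 5.42 million.
Labor force = 134.17 + 5.42 = 139.59 million.
Not in labor force = 1.49 + 14.10 + 18.65 + 13.94 = 48.18 million (those not working and not actively searching are outside the labor force — including those who want a job but have given up searching).
Civilian working-age population = 139.59 + 48.18 = 187.77 million.
Unemployment rate = 5.42 / 139.59 = 3.88%.
Labor force participation rate = 139.59 / 187.77 = 74.34%.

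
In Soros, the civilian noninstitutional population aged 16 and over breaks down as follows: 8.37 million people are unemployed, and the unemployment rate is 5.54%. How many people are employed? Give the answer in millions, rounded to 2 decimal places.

About 142.71 million are employed.

Labor force = U / u = 8.37 / 0.0554 ≈ 151.08 million.
Employed = labor force − unemployed = 151.08 − 8.37 = 142.71 million.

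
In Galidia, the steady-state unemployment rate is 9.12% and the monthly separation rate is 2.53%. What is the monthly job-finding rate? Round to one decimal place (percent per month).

From u* = s/(s+f): f = s·(1−u)/u.
f = 2.53 × (1 − 0.0912) / 0.0912 = 2.2993 / 0.0912 ≈ 25.2% per month.

Job-finding rate ≈ 25.2% per month.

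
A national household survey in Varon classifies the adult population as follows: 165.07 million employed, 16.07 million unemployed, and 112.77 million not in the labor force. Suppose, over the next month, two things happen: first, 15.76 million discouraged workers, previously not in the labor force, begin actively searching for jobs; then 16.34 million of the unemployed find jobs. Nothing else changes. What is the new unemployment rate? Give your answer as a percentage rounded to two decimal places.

Initially, labor force = 165.07 + 16.07 = 181.14 million, so u = 16.07/181.14 = 8.87%.
After the first change, unemployed and labor force both rise by 15.76 → E = 165.07, U = 31.83, labor force = 196.90 million.
After the second change, unemployed falls and employed rises by 16.34; labor force unchanged → E = 181.41, U = 15.49, labor force = 196.90 million.
New unemployment rate = 15.49 / 196.90 = 7.87%.

New unemployment rate ≈ 7.87%.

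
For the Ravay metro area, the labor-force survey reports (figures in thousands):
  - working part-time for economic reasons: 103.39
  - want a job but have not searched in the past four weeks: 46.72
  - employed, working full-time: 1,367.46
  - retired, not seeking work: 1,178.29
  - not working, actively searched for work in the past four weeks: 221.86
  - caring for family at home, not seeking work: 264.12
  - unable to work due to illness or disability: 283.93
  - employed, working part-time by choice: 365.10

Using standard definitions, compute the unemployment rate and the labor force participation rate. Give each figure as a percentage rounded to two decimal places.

Employed = 103.39 + 1,367.46 + 365.10 = 1,835.95 thousand (anyone who worked, including part-time for economic reasons, counts as employed).
Unemployed = 221.86 thousand.
Labor force = 1,835.95 + 221.86 = 2,057.81 thousand.
Not in labor force = 46.72 + 1,178.29 + 264.12 + 283.93 = 1,773.06 thousand (those not working and not actively searching are outside the labor force — including those who want a job but have given up searching).
Civilian working-age population = 2,057.81 + 1,773.06 = 3,830.87 thousand.
Unemployment rate = 221.86 / 2,057.81 = 10.78%.
Labor force participation rate = 2,057.81 / 3,830.87 = 53.72%.

Unemployment rate ≈ 10.78%; labor force participation rate ≈ 53.72%.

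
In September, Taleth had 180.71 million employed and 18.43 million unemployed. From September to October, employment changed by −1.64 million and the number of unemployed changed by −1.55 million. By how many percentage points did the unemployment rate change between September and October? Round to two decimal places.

September: labor force = 180.71 + 18.43 = 199.14; u = 18.43/199.14 = 9.25%.
October: labor force = 179.07 + 16.88 = 195.95; u = 16.88/195.95 = 8.61%.
Change = 8.61% − 9.25% = −0.64 pp.

The unemployment rate changed by −0.64 percentage points.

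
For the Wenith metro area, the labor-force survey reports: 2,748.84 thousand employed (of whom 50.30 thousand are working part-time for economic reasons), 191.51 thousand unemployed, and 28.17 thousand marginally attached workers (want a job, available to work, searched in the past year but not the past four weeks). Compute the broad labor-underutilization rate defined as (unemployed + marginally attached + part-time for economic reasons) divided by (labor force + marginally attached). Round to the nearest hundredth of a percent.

Broad underutilization rate ≈ 9.09%.

Labor force = 2,748.84 + 191.51 = 2,940.35 thousand.
Numerator = 191.51 + 28.17 + 50.30 = 269.98 thousand.
Denominator = 2,940.35 + 28.17 = 2,968.52 thousand.
Broad rate = 269.98 / 2,968.52 = 9.09%.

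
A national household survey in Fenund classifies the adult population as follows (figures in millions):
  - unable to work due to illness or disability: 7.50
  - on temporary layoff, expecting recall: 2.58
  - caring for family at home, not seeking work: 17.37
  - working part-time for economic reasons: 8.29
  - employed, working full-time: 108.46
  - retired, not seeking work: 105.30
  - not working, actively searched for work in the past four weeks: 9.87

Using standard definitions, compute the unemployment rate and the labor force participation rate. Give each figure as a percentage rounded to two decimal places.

Employed = 8.29 + 108.46 = 116.75 million (anyone who worked, including part-time for economic reasons, counts as employed).
Unemployed = 2.58 + 9.87 = 12.45 million (jobless and actively searching, or on temporary layoff).
Labor force = 116.75 + 12.45 = 129.20 million.
Not in labor force = 7.50 + 17.37 + 105.30 = 130.17 million (those not working and not actively searching are outside the labor force).
Civilian working-age population = 129.20 + 130.17 = 259.37 million.
Unemployment rate = 12.45 / 129.20 = 9.64%.
Labor force participation rate = 129.20 / 259.37 = 49.81%.

Unemployment rate ≈ 9.64%; labor force participation rate ≈ 49.81%.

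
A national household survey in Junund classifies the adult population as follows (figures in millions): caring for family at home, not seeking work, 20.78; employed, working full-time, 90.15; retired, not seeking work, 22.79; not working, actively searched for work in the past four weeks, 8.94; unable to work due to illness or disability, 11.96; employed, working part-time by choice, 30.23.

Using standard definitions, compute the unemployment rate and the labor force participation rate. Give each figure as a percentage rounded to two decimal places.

Unemployment rate ≈ 6.91%; labor force participation rate ≈ 69.96%.

Employed = 90.15 + 30.23 = 120.38 million.
Unemployed = 8.94 million.
Labor force = 120.38 + 8.94 = 129.32 million.
Not in labor force = 20.78 + 22.79 + 11.96 = 55.53 million (those not working and not actively searching are outside the labor force).
Civilian working-age population = 129.32 + 55.53 = 184.85 million.
Unemployment rate = 8.94 / 129.32 = 6.91%.
Labor force participation rate = 129.32 / 184.85 = 69.96%.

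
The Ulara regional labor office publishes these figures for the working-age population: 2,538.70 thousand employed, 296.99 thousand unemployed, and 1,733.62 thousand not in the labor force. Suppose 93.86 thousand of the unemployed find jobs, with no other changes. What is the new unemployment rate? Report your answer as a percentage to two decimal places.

Initially, labor force = 2,538.70 + 296.99 = 2,835.69 thousand, so u = 296.99/2,835.69 = 10.47%.
After the change, unemployed falls and employed rises by 93.86; labor force unchanged → E = 2,632.56, U = 203.13, labor force = 2,835.69 thousand.
New unemployment rate = 203.13 / 2,835.69 = 7.16%.

New unemployment rate ≈ 7.16%.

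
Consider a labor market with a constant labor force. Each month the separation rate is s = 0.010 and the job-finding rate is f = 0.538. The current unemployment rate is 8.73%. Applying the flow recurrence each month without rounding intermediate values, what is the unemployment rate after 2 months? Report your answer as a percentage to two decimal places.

Unemployment rate after two months ≈ 3.24%.

With a fixed labor force, u_{t+1} = u_t + s·(1−u_t) − f·u_t = u_t·(1−s−f) + s.
Here 1−s−f = 0.452 and s = 0.010.
u_1 = 0.087300 × 0.452 + 0.010 = 0.049460.
u_2 = 0.049460 × 0.452 + 0.010 = 0.032356.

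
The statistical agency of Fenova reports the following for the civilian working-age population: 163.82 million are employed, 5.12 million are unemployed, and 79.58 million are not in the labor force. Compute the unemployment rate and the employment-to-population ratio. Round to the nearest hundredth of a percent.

Labor force = employed + unemployed = 163.82 + 5.12 = 168.94 million.
Working-age population = 168.94 + 79.58 = 248.52 million.
Unemployment rate = 5.12 / 168.94 = 3.03%.
Employment-population ratio = 163.82 / 248.52 = 65.92%.

Unemployment rate ≈ 3.03%; employment-population ratio ≈ 65.92%.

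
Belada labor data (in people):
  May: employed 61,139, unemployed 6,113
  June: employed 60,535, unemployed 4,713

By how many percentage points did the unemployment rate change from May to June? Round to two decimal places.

May: labor force = 61,139 + 6,113 = 67,252; u = 6,113/67,252 = 9.09%.
June: labor force = 60,535 + 4,713 = 65,248; u = 4,713/65,248 = 7.22%.
Change = 7.22% − 9.09% = −1.87 pp.

The unemployment rate changed by −1.87 percentage points.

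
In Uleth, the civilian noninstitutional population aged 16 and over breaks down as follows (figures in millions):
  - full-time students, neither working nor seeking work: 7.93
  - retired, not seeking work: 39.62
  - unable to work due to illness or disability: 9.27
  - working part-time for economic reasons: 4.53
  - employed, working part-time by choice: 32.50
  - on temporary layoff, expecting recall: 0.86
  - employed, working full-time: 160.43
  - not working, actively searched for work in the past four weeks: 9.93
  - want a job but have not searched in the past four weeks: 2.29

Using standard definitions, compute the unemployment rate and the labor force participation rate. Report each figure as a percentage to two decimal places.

Unemployment rate ≈ 5.18%; labor force participation rate ≈ 77.89%.

Employed = 4.53 + 32.50 + 160.43 = 197.46 million (anyone who worked, including part-time for economic reasons, counts as employed).
Unemployed = 0.86 + 9.93 = 10.79 million (jobless and actively searching, or on temporary layoff).
Labor force = 197.46 + 10.79 = 208.25 million.
Not in labor force = 7.93 + 39.62 + 9.27 + 2.29 = 59.11 million (those not working and not actively searching are outside the labor force — including those who want a job but have given up searching).
Civilian working-age population = 208.25 + 59.11 = 267.36 million.
Unemployment rate = 10.79 / 208.25 = 5.18%.
Labor force participation rate = 208.25 / 267.36 = 77.89%.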